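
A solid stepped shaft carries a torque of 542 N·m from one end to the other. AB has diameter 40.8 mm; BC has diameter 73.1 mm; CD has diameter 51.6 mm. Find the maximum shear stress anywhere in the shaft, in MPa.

40.6 MPa

Under the same torque, τ_max = 16T/(πd³) is largest where d is smallest — segment AB (d = 40.8 mm).
τ_max = 16·542.0/(π·(0.0408)³) = 4.064×10^7 Pa.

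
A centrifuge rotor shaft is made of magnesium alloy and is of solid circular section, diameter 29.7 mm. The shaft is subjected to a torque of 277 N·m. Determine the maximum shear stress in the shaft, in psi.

J = πd⁴/32 = π(0.0297)⁴/32 = 7.639×10^-8 m⁴.
τ_max = T·r/J = 277.0 × 0.0149 / 7.639×10^-8 = 5.385×10^7 Pa.

7810 psi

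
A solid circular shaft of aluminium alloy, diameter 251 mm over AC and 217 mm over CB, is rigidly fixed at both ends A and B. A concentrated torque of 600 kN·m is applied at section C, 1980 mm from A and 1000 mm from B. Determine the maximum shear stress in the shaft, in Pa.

Compatibility: T_A·a/J_AC = T_B·b/J_CB with T_A + T_B = T₀.
J_AC = 3.90×10^-4 m⁴, J_CB = 2.18×10^-4 m⁴, so T_A = T₀·(J_AC/a)/((J_AC/a)+(J_CB/b)) = 284900 N·m, T_B = 315100 N·m.
τ in each portion: τ_AC = 9.18×10^7 Pa, τ_CB = 1.57×10^8 Pa; maximum is in CB.
τ_max = T_CB·r/J = 315100·0.108/2.18×10^-4 = 1.571×10^8 Pa.

1.57e8 Pa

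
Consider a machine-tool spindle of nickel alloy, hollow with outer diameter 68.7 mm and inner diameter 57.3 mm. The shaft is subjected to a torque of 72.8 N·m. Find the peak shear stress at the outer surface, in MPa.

2.22 MPa

J = π(d_o⁴ − d_i⁴)/32 = π(0.0687⁴ − 0.0573⁴)/32 = 1.129×10^-6 m⁴.
τ_max = T·r/J = 72.80 × 0.0343 / 1.129×10^-6 = 2.216×10^6 Pa.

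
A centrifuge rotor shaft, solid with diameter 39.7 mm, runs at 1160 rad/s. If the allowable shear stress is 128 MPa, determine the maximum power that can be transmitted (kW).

J = πd⁴/32 = π(0.0397)⁴/32 = 2.439×10^-7 m⁴.
T_max = τ_allow·J/r = 1.28×10^8 × 2.439×10^-7 / 0.0199 = 1573 N·m.
ω = 1160 rad/s, so P_max = T_max·ω = 1.824×10^6 W.

1820 kW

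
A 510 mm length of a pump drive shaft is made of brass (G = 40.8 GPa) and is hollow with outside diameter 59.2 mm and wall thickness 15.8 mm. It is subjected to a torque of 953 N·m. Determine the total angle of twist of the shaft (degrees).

0.594°

J = π(d_o⁴ − d_i⁴)/32 = π(0.0592⁴ − 0.0276⁴)/32 = 1.149×10^-6 m⁴.
θ = T·L/(G·J) = 953.0 × 0.510 / (40.8×10⁹ × 1.149×10^-6) = 0.01037 rad.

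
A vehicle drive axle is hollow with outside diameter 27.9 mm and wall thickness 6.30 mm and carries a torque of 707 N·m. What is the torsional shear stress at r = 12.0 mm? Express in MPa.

J = π(d_o⁴ − d_i⁴)/32 = π(0.0279⁴ − 0.0153⁴)/32 = 5.411×10^-8 m⁴.
Shear stress varies linearly with radius: τ = T·r/J = 707.0 × 0.0120 / 5.411×10^-8 = 1.568×10^8 Pa.

157 MPa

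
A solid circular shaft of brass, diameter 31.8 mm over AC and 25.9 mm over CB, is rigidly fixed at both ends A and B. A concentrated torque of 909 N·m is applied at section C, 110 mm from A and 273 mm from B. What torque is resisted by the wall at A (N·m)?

Compatibility: T_A·a/J_AC = T_B·b/J_CB with T_A + T_B = T₀.
J_AC = 1.00×10^-7 m⁴, J_CB = 4.42×10^-8 m⁴, so T_A = T₀·(J_AC/a)/((J_AC/a)+(J_CB/b)) = 772.1 N·m, T_B = 136.9 N·m.

772 N·m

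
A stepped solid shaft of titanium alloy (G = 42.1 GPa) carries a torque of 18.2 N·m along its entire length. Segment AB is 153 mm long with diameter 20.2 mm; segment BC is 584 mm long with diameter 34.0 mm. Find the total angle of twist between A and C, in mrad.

J_AB = π(0.0202)⁴/32 = 1.63×10^-8 m⁴; J_BC = π(0.0340)⁴/32 = 1.31×10^-7 m⁴.
θ = (T/G)·Σ L_i/J_i = (18.20/42.1×10⁹)·(0.153/1.63×10^-8 + 0.584/1.31×10^-7) = 5.971×10^-3 rad.

5.97 mrad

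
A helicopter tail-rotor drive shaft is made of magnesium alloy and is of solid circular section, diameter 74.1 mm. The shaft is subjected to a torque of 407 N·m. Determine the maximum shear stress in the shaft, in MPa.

5.09 MPa

J = πd⁴/32 = π(0.0741)⁴/32 = 2.960×10^-6 m⁴.
τ_max = T·r/J = 407.0 × 0.0370 / 2.960×10^-6 = 5.095×10^6 Pa.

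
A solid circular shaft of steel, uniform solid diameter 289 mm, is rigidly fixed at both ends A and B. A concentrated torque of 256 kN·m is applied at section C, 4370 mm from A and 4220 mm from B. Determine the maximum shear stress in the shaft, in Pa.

With uniform GJ and both ends fixed, compatibility θ_AC = θ_CB gives T_A·a = T_B·b, together with T_A + T_B = T₀.
T_A = T₀·b/(a+b) = 256000·4220/8590 = 125800 N·m; T_B = 130200 N·m.
τ in each portion: τ_AC = 2.65×10^7 Pa, τ_CB = 2.75×10^7 Pa; maximum is in CB.
τ_max = T_CB·r/J = 130200·0.144/6.85×10^-4 = 2.748×10^7 Pa.

2.75e7 Pa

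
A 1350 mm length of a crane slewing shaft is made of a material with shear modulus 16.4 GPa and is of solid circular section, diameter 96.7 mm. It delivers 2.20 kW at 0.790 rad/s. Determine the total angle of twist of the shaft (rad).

ω = 0.790 rad/s, so T = P/ω = 2.20×10³ / 0.7900 = 2785 N·m.
J = πd⁴/32 = π(0.0967)⁴/32 = 8.584×10^-6 m⁴.
θ = T·L/(G·J) = 2785 × 1.35 / (16.4×10⁹ × 8.584×10^-6) = 0.02670 rad.

0.0267 rad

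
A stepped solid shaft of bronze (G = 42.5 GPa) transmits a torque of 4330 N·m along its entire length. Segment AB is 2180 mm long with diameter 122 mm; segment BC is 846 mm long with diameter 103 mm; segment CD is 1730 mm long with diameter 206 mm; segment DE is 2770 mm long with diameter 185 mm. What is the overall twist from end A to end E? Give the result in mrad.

21.5 mrad

J_AB = π(0.122)⁴/32 = 2.17×10^-5 m⁴; J_BC = π(0.103)⁴/32 = 1.10×10^-5 m⁴; J_CD = π(0.206)⁴/32 = 1.77×10^-4 m⁴; J_DE = π(0.185)⁴/32 = 1.15×10^-4 m⁴.
θ = (T/G)·Σ L_i/J_i = (4330/42.5×10⁹)·(2.18/2.17×10^-5 + 0.846/1.10×10^-5 + 1.73/1.77×10^-4 + 2.77/1.15×10^-4) = 0.02146 rad.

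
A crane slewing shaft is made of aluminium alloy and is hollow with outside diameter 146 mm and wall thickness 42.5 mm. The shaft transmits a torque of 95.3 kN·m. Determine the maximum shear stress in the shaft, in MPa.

161 MPa

J = π(d_o⁴ − d_i⁴)/32 = π(0.146⁴ − 0.0610⁴)/32 = 4.325×10^-5 m⁴.
τ_max = T·r/J = 95300 × 0.0730 / 4.325×10^-5 = 1.609×10^8 Pa.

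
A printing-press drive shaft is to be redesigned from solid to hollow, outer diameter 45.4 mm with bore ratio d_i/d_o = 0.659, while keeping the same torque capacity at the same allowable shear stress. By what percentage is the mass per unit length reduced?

35.0 %

Equal τ_max and T ⇒ the solid shaft needs d_s³ = d_o³(1−k⁴), so d_s = 45.4·(1−0.659⁴)^(1/3) = 42.34 mm.
Area ratio A_h/A_s = d_o²(1−k²)/d_s² = (1−k²)/(1−k⁴)^(2/3) = 0.6503.
Mass saving = 1 − 0.6503 = 35.0 %.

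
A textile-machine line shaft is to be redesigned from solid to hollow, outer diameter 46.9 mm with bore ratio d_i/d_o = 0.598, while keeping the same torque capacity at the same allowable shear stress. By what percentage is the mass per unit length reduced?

Equal τ_max and T ⇒ the solid shaft needs d_s³ = d_o³(1−k⁴), so d_s = 46.9·(1−0.598⁴)^(1/3) = 44.81 mm.
Area ratio A_h/A_s = d_o²(1−k²)/d_s² = (1−k²)/(1−k⁴)^(2/3) = 0.7038.
Mass saving = 1 − 0.7038 = 29.6 %.

29.6 %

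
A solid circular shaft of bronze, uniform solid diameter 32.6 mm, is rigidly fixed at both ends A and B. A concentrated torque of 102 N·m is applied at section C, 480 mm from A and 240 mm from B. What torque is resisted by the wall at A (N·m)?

34.0 N·m

With uniform GJ and both ends fixed, compatibility θ_AC = θ_CB gives T_A·a = T_B·b, together with T_A + T_B = T₀.
T_A = T₀·b/(a+b) = 102.0·240/720.0 = 34.00 N·m; T_B = 68.00 N·m.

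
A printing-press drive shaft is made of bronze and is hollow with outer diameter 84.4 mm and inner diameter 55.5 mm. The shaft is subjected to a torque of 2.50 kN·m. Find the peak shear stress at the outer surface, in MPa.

26.0 MPa

J = π(d_o⁴ − d_i⁴)/32 = π(0.0844⁴ − 0.0555⁴)/32 = 4.050×10^-6 m⁴.
τ_max = T·r/J = 2500 × 0.0422 / 4.050×10^-6 = 2.605×10^7 Pa.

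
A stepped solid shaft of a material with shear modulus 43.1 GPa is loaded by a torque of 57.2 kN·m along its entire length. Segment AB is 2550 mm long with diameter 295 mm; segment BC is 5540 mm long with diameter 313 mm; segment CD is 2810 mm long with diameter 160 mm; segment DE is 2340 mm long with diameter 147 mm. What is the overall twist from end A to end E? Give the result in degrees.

7.91°

J_AB = π(0.295)⁴/32 = 7.44×10^-4 m⁴; J_BC = π(0.313)⁴/32 = 9.42×10^-4 m⁴; J_CD = π(0.160)⁴/32 = 6.43×10^-5 m⁴; J_DE = π(0.147)⁴/32 = 4.58×10^-5 m⁴.
θ = (T/G)·Σ L_i/J_i = (57200/43.1×10⁹)·(2.55/7.44×10^-4 + 5.54/9.42×10^-4 + 2.81/6.43×10^-5 + 2.34/4.58×10^-5) = 0.1381 rad.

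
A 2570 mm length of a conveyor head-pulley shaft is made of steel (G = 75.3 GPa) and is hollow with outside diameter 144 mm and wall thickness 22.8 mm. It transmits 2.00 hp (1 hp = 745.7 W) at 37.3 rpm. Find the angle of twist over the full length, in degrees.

0.0226°

ω = 2π·37.3/60 = 3.906 rad/s, so T = P/ω = 2.00×745.7 / 3.906 = 381.8 N·m.
J = π(d_o⁴ − d_i⁴)/32 = π(0.144⁴ − 0.0984⁴)/32 = 3.301×10^-5 m⁴.
θ = T·L/(G·J) = 381.8 × 2.57 / (75.3×10⁹ × 3.301×10^-5) = 3.948×10^-4 rad.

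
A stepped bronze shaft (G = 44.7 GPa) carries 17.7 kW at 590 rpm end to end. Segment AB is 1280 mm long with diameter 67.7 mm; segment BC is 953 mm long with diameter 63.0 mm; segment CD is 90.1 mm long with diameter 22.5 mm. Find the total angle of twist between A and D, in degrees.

ω = 2π·590/60 = 61.78 rad/s, so T = P/ω = 17.7×10³ / 61.78 = 286.5 N·m.
J_AB = π(0.0677)⁴/32 = 2.06×10^-6 m⁴; J_BC = π(0.0630)⁴/32 = 1.55×10^-6 m⁴; J_CD = π(0.0225)⁴/32 = 2.52×10^-8 m⁴.
θ = (T/G)·Σ L_i/J_i = (286.5/44.7×10⁹)·(1.28/2.06×10^-6 + 0.953/1.55×10^-6 + 0.0901/2.52×10^-8) = 0.03088 rad.

1.77°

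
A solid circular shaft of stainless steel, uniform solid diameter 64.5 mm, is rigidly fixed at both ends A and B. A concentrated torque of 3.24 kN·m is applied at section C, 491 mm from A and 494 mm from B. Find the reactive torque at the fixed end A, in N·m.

1620 N·m

With uniform GJ and both ends fixed, compatibility θ_AC = θ_CB gives T_A·a = T_B·b, together with T_A + T_B = T₀.
T_A = T₀·b/(a+b) = 3240·494/985.0 = 1625 N·m; T_B = 1615 N·m.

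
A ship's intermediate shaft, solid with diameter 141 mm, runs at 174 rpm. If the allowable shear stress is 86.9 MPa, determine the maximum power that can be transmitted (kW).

872 kW

J = πd⁴/32 = π(0.141)⁴/32 = 3.880×10^-5 m⁴.
T_max = τ_allow·J/r = 8.69×10^7 × 3.880×10^-5 / 0.0705 = 47830 N·m.
ω = 2π·174/60 = 18.22 rad/s, so P_max = T_max·ω = 8.715×10^5 W.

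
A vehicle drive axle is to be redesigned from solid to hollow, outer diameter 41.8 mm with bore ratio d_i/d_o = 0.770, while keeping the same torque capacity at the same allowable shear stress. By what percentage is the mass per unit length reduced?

45.7 %

Equal τ_max and T ⇒ the solid shaft needs d_s³ = d_o³(1−k⁴), so d_s = 41.8·(1−0.770⁴)^(1/3) = 36.18 mm.
Area ratio A_h/A_s = d_o²(1−k²)/d_s² = (1−k²)/(1−k⁴)^(2/3) = 0.5434.
Mass saving = 1 − 0.5434 = 45.7 %.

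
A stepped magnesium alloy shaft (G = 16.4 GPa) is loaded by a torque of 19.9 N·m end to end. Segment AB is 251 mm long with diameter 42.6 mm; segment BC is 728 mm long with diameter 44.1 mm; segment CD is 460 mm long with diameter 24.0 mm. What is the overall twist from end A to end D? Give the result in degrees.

1.17°

J_AB = π(0.0426)⁴/32 = 3.23×10^-7 m⁴; J_BC = π(0.0441)⁴/32 = 3.71×10^-7 m⁴; J_CD = π(0.0240)⁴/32 = 3.26×10^-8 m⁴.
θ = (T/G)·Σ L_i/J_i = (19.90/16.4×10⁹)·(0.251/3.23×10^-7 + 0.728/3.71×10^-7 + 0.460/3.26×10^-8) = 0.02046 rad.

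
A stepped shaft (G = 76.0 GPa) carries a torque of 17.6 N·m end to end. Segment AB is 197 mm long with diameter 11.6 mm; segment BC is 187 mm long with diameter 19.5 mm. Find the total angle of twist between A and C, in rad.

0.0287 rad

J_AB = π(0.0116)⁴/32 = 1.78×10^-9 m⁴; J_BC = π(0.0195)⁴/32 = 1.42×10^-8 m⁴.
θ = (T/G)·Σ L_i/J_i = (17.60/76.0×10⁹)·(0.197/1.78×10^-9 + 0.187/1.42×10^-8) = 0.02872 rad.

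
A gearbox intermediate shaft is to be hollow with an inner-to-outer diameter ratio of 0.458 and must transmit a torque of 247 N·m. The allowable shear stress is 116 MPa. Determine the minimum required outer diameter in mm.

For a hollow shaft with d_i/d_o = 0.458: τ_max = 16T/(π d_o³ (1−k⁴)), so d_o = [16T/(π τ_allow (1−k⁴))]^(1/3) = [16·247.0/(π·1.16×10^8·0.9560)]^(1/3) = 0.02247 m.

22.5 mm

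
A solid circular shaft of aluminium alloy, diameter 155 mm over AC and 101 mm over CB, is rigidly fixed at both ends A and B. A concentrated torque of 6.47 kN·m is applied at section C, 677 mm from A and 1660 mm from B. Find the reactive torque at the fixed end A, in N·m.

Compatibility: T_A·a/J_AC = T_B·b/J_CB with T_A + T_B = T₀.
J_AC = 5.67×10^-5 m⁴, J_CB = 1.02×10^-5 m⁴, so T_A = T₀·(J_AC/a)/((J_AC/a)+(J_CB/b)) = 6027 N·m, T_B = 443.1 N·m.

6030 N·m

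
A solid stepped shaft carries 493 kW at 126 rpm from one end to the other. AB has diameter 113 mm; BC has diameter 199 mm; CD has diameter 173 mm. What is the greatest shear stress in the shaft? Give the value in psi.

19100 psi

ω = 2π·126/60 = 13.19 rad/s, so T = P/ω = 493×10³ / 13.19 = 37360 N·m.
Under the same torque, τ_max = 16T/(πd³) is largest where d is smallest — segment AB (d = 113 mm).
τ_max = 16·37360/(π·(0.113)³) = 1.319×10^8 Pa.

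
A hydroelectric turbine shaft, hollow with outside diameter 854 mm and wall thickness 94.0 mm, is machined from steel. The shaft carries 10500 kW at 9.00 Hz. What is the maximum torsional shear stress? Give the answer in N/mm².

2.41 N/mm²

ω = 2π·9.00 = 56.55 rad/s, so T = P/ω = 10500×10³ / 56.55 = 185700 N·m.
J = π(d_o⁴ − d_i⁴)/32 = π(0.854⁴ − 0.666⁴)/32 = 0.03290 m⁴.
τ_max = T·r/J = 185700 × 0.427 / 0.03290 = 2.410×10^6 Pa.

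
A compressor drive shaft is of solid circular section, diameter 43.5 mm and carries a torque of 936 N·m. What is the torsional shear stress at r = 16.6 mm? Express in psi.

6410 psi

J = πd⁴/32 = π(0.0435)⁴/32 = 3.515×10^-7 m⁴.
Shear stress varies linearly with radius: τ = T·r/J = 936.0 × 0.0166 / 3.515×10^-7 = 4.420×10^7 Pa.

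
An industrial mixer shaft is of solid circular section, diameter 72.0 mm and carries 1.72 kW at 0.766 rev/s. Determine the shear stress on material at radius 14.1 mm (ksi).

ω = 2π·0.766 = 4.813 rad/s, so T = P/ω = 1.72×10³ / 4.813 = 357.4 N·m.
J = πd⁴/32 = π(0.0720)⁴/32 = 2.638×10^-6 m⁴.
Shear stress varies linearly with radius: τ = T·r/J = 357.4 × 0.0141 / 2.638×10^-6 = 1.910×10^6 Pa.

0.277 ksi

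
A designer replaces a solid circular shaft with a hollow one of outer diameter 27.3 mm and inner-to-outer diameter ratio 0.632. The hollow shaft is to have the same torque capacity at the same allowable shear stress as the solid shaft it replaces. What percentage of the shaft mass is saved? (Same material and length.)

32.6 %

Equal τ_max and T ⇒ the solid shaft needs d_s³ = d_o³(1−k⁴), so d_s = 27.3·(1−0.632⁴)^(1/3) = 25.76 mm.
Area ratio A_h/A_s = d_o²(1−k²)/d_s² = (1−k²)/(1−k⁴)^(2/3) = 0.6744.
Mass saving = 1 − 0.6744 = 32.6 %.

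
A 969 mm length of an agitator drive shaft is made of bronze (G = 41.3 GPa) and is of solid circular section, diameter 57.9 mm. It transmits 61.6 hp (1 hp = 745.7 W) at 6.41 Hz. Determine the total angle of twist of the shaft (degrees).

1.39°

ω = 2π·6.41 = 40.28 rad/s, so T = P/ω = 61.6×745.7 / 40.28 = 1141 N·m.
J = πd⁴/32 = π(0.0579)⁴/32 = 1.103×10^-6 m⁴.
θ = T·L/(G·J) = 1141 × 0.969 / (41.3×10⁹ × 1.103×10^-6) = 0.02425 rad.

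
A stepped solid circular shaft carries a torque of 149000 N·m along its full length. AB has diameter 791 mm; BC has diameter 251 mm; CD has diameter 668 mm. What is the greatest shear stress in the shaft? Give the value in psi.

Under the same torque, τ_max = 16T/(πd³) is largest where d is smallest — segment BC (d = 251 mm).
τ_max = 16·149000/(π·(0.251)³) = 4.799×10^7 Pa.

6960 psi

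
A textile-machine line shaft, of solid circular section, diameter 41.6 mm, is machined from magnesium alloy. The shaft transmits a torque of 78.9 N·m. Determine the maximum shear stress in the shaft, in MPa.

J = πd⁴/32 = π(0.0416)⁴/32 = 2.940×10^-7 m⁴.
τ_max = T·r/J = 78.90 × 0.0208 / 2.940×10^-7 = 5.582×10^6 Pa.

5.58 MPa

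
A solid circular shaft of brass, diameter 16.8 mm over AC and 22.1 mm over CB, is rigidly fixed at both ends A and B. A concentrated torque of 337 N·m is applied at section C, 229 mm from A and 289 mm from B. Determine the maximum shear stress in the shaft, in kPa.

112000 kPa

Compatibility: T_A·a/J_AC = T_B·b/J_CB with T_A + T_B = T₀.
J_AC = 7.82×10^-9 m⁴, J_CB = 2.34×10^-8 m⁴, so T_A = T₀·(J_AC/a)/((J_AC/a)+(J_CB/b)) = 99.92 N·m, T_B = 237.1 N·m.
τ in each portion: τ_AC = 1.07×10^8 Pa, τ_CB = 1.12×10^8 Pa; maximum is in CB.
τ_max = T_CB·r/J = 237.1·0.0111/2.34×10^-8 = 1.119×10^8 Pa.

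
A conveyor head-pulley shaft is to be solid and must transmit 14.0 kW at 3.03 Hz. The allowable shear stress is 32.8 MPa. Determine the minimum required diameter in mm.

48.5 mm

ω = 2π·3.03 = 19.04 rad/s, so T = P/ω = 14.0×10³ / 19.04 = 735.4 N·m.
For a solid shaft τ_max = 16T/(πd³), so d = (16T/(π τ_allow))^(1/3) = (16·735.4/(π·3.28×10^7))^(1/3) = 0.04851 m.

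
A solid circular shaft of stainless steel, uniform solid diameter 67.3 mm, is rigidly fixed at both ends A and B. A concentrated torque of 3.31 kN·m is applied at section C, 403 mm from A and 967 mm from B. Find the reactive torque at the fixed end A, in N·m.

2340 N·m

With uniform GJ and both ends fixed, compatibility θ_AC = θ_CB gives T_A·a = T_B·b, together with T_A + T_B = T₀.
T_A = T₀·b/(a+b) = 3310·967/1370 = 2336 N·m; T_B = 973.7 N·m.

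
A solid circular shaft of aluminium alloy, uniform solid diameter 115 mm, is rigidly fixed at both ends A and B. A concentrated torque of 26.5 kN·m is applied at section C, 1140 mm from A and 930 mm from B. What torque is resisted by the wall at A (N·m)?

With uniform GJ and both ends fixed, compatibility θ_AC = θ_CB gives T_A·a = T_B·b, together with T_A + T_B = T₀.
T_A = T₀·b/(a+b) = 26500·930/2070 = 11910 N·m; T_B = 14590 N·m.

11900 N·m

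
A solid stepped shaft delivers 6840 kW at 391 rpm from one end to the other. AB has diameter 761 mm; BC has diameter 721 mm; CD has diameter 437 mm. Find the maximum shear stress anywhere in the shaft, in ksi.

ω = 2π·391/60 = 40.95 rad/s, so T = P/ω = 6840×10³ / 40.95 = 167100 N·m.
Under the same torque, τ_max = 16T/(πd³) is largest where d is smallest — segment CD (d = 437 mm).
τ_max = 16·167100/(π·(0.437)³) = 1.019×10^7 Pa.

1.48 ksi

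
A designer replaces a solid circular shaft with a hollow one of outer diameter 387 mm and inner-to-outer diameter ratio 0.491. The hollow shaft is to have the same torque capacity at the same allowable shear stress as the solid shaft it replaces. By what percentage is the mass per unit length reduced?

Equal τ_max and T ⇒ the solid shaft needs d_s³ = d_o³(1−k⁴), so d_s = 387·(1−0.491⁴)^(1/3) = 379.4 mm.
Area ratio A_h/A_s = d_o²(1−k²)/d_s² = (1−k²)/(1−k⁴)^(2/3) = 0.7898.
Mass saving = 1 − 0.7898 = 21.0 %.

21.0 %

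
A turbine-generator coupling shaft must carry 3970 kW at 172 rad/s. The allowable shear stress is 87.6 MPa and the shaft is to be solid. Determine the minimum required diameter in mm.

ω = 172 rad/s, so T = P/ω = 3970×10³ / 172.0 = 23080 N·m.
For a solid shaft τ_max = 16T/(πd³), so d = (16T/(π τ_allow))^(1/3) = (16·23080/(π·8.76×10^7))^(1/3) = 0.1103 m.

110 mm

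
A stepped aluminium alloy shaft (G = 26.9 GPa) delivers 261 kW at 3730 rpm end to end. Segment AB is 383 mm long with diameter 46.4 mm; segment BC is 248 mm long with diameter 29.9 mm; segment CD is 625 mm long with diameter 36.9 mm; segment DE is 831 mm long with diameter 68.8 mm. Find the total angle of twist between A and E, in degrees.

11.1°

ω = 2π·3730/60 = 390.6 rad/s, so T = P/ω = 261×10³ / 390.6 = 668.2 N·m.
J_AB = π(0.0464)⁴/32 = 4.55×10^-7 m⁴; J_BC = π(0.0299)⁴/32 = 7.85×10^-8 m⁴; J_CD = π(0.0369)⁴/32 = 1.82×10^-7 m⁴; J_DE = π(0.0688)⁴/32 = 2.20×10^-6 m⁴.
θ = (T/G)·Σ L_i/J_i = (668.2/26.9×10⁹)·(0.383/4.55×10^-7 + 0.248/7.85×10^-8 + 0.625/1.82×10^-7 + 0.831/2.20×10^-6) = 0.1941 rad.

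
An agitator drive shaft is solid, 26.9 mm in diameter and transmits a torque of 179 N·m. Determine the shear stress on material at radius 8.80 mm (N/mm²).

J = πd⁴/32 = π(0.0269)⁴/32 = 5.141×10^-8 m⁴.
Shear stress varies linearly with radius: τ = T·r/J = 179.0 × 0.00880 / 5.141×10^-8 = 3.064×10^7 Pa.

30.6 N/mm²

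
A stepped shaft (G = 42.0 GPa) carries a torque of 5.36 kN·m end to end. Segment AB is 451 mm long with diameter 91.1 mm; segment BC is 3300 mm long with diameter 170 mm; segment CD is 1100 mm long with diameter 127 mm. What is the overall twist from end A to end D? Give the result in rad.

0.0191 rad

J_AB = π(0.0911)⁴/32 = 6.76×10^-6 m⁴; J_BC = π(0.170)⁴/32 = 8.20×10^-5 m⁴; J_CD = π(0.127)⁴/32 = 2.55×10^-5 m⁴.
θ = (T/G)·Σ L_i/J_i = (5360/42.0×10⁹)·(0.451/6.76×10^-6 + 3.30/8.20×10^-5 + 1.10/2.55×10^-5) = 0.01914 rad.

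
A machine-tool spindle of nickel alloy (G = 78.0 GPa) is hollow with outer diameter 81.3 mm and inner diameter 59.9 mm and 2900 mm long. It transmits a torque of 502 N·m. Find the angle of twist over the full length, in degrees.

0.353°

J = π(d_o⁴ − d_i⁴)/32 = π(0.0813⁴ − 0.0599⁴)/32 = 3.025×10^-6 m⁴.
θ = T·L/(G·J) = 502.0 × 2.90 / (78.0×10⁹ × 3.025×10^-6) = 6.170×10^-3 rad.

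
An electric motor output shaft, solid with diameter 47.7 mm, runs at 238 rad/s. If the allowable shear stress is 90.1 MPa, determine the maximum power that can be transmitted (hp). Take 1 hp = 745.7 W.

J = πd⁴/32 = π(0.0477)⁴/32 = 5.082×10^-7 m⁴.
T_max = τ_allow·J/r = 9.01×10^7 × 5.082×10^-7 / 0.0239 = 1920 N·m.
ω = 238 rad/s, so P_max = T_max·ω = 4.570×10^5 W.

613 hp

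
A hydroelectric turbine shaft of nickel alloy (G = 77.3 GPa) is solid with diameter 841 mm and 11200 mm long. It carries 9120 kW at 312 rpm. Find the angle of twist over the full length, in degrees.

0.0472°

ω = 2π·312/60 = 32.67 rad/s, so T = P/ω = 9120×10³ / 32.67 = 279100 N·m.
J = πd⁴/32 = π(0.841)⁴/32 = 0.04911 m⁴.
θ = T·L/(G·J) = 279100 × 11.2 / (77.3×10⁹ × 0.04911) = 8.235×10^-4 rad.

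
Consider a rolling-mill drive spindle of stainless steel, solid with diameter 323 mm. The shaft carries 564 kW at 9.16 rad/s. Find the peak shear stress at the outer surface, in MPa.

9.31 MPa

ω = 9.16 rad/s, so T = P/ω = 564×10³ / 9.160 = 61570 N·m.
J = πd⁴/32 = π(0.323)⁴/32 = 1.069×10^-3 m⁴.
τ_max = T·r/J = 61570 × 0.162 / 1.069×10^-3 = 9.306×10^6 Pa.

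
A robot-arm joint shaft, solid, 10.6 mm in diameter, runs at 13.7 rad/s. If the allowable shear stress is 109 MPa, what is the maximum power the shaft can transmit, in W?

J = πd⁴/32 = π(0.0106)⁴/32 = 1.239×10^-9 m⁴.
T_max = τ_allow·J/r = 1.09×10^8 × 1.239×10^-9 / 0.00530 = 25.49 N·m.
ω = 13.7 rad/s, so P_max = T_max·ω = 349.2 W.

349 W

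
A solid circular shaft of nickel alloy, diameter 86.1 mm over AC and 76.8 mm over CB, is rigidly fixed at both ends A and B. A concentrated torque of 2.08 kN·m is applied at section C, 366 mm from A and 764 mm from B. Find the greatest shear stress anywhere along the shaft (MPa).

12.7 MPa

Compatibility: T_A·a/J_AC = T_B·b/J_CB with T_A + T_B = T₀.
J_AC = 5.40×10^-6 m⁴, J_CB = 3.42×10^-6 m⁴, so T_A = T₀·(J_AC/a)/((J_AC/a)+(J_CB/b)) = 1596 N·m, T_B = 484.0 N·m.
τ in each portion: τ_AC = 1.27×10^7 Pa, τ_CB = 5.44×10^6 Pa; maximum is in AC.
τ_max = T_AC·r/J = 1596·0.0430/5.40×10^-6 = 1.273×10^7 Pa.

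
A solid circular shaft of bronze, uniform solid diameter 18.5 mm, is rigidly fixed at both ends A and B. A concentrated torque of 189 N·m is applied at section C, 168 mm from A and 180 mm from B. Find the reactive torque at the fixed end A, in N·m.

With uniform GJ and both ends fixed, compatibility θ_AC = θ_CB gives T_A·a = T_B·b, together with T_A + T_B = T₀.
T_A = T₀·b/(a+b) = 189.0·180/348.0 = 97.76 N·m; T_B = 91.24 N·m.

97.8 N·m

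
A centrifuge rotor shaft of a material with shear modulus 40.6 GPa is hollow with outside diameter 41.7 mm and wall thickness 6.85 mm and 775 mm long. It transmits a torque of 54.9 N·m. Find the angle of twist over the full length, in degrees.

0.254°

J = π(d_o⁴ − d_i⁴)/32 = π(0.0417⁴ − 0.0280⁴)/32 = 2.365×10^-7 m⁴.
θ = T·L/(G·J) = 54.90 × 0.775 / (40.6×10⁹ × 2.365×10^-7) = 4.431×10^-3 rad.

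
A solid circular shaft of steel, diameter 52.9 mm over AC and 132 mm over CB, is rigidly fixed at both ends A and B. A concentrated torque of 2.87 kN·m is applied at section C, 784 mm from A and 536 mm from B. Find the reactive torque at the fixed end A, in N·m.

Compatibility: T_A·a/J_AC = T_B·b/J_CB with T_A + T_B = T₀.
J_AC = 7.69×10^-7 m⁴, J_CB = 2.98×10^-5 m⁴, so T_A = T₀·(J_AC/a)/((J_AC/a)+(J_CB/b)) = 49.74 N·m, T_B = 2820 N·m.

49.7 N·m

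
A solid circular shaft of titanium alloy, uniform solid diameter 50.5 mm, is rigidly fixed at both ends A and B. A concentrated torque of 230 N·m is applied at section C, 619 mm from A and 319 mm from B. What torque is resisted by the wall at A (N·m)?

78.2 N·m

With uniform GJ and both ends fixed, compatibility θ_AC = θ_CB gives T_A·a = T_B·b, together with T_A + T_B = T₀.
T_A = T₀·b/(a+b) = 230.0·319/938.0 = 78.22 N·m; T_B = 151.8 N·m.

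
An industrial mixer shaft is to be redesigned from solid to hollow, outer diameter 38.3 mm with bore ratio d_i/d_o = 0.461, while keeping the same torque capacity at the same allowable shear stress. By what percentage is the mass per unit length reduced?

Equal τ_max and T ⇒ the solid shaft needs d_s³ = d_o³(1−k⁴), so d_s = 38.3·(1−0.461⁴)^(1/3) = 37.71 mm.
Area ratio A_h/A_s = d_o²(1−k²)/d_s² = (1−k²)/(1−k⁴)^(2/3) = 0.8121.
Mass saving = 1 − 0.8121 = 18.8 %.

18.8 %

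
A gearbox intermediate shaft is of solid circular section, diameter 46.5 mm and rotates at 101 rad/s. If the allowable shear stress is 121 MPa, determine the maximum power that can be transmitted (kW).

J = πd⁴/32 = π(0.0465)⁴/32 = 4.590×10^-7 m⁴.
T_max = τ_allow·J/r = 1.21×10^8 × 4.590×10^-7 / 0.0232 = 2389 N·m.
ω = 101 rad/s, so P_max = T_max·ω = 2.413×10^5 W.

241 kW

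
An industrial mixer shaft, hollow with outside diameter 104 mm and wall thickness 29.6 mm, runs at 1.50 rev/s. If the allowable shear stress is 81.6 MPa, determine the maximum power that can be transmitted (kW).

164 kW

J = π(d_o⁴ − d_i⁴)/32 = π(0.104⁴ − 0.0448⁴)/32 = 1.109×10^-5 m⁴.
T_max = τ_allow·J/r = 8.16×10^7 × 1.109×10^-5 / 0.0520 = 17400 N·m.
ω = 2π·1.50 = 9.425 rad/s, so P_max = T_max·ω = 1.640×10^5 W.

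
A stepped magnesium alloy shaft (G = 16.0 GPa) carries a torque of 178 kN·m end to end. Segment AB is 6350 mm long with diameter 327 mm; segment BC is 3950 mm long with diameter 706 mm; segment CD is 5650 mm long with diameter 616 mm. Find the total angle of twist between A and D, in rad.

0.0692 rad

J_AB = π(0.327)⁴/32 = 1.12×10^-3 m⁴; J_BC = π(0.706)⁴/32 = 0.0244 m⁴; J_CD = π(0.616)⁴/32 = 0.0141 m⁴.
θ = (T/G)·Σ L_i/J_i = (178000/16.0×10⁹)·(6.35/1.12×10^-3 + 3.95/0.0244 + 5.65/0.0141) = 0.06918 rad.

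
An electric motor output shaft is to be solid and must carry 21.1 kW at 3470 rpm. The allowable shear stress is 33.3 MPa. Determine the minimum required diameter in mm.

20.7 mm

ω = 2π·3470/60 = 363.4 rad/s, so T = P/ω = 21.1×10³ / 363.4 = 58.07 N·m.
For a solid shaft τ_max = 16T/(πd³), so d = (16T/(π τ_allow))^(1/3) = (16·58.07/(π·3.33×10^7))^(1/3) = 0.02071 m.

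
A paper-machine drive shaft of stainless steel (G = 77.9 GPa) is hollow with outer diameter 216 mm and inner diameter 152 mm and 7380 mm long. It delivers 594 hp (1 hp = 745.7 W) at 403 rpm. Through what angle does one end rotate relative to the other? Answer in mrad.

ω = 2π·403/60 = 42.20 rad/s, so T = P/ω = 594×745.7 / 42.20 = 10500 N·m.
J = π(d_o⁴ − d_i⁴)/32 = π(0.216⁴ − 0.152⁴)/32 = 1.613×10^-4 m⁴.
θ = T·L/(G·J) = 10500 × 7.38 / (77.9×10⁹ × 1.613×10^-4) = 6.165×10^-3 rad.

6.16 mrad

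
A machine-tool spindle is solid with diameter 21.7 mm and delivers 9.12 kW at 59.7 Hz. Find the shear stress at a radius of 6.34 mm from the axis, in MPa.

7.08 MPa

ω = 2π·59.7 = 375.1 rad/s, so T = P/ω = 9.12×10³ / 375.1 = 24.31 N·m.
J = πd⁴/32 = π(0.0217)⁴/32 = 2.177×10^-8 m⁴.
Shear stress varies linearly with radius: τ = T·r/J = 24.31 × 0.00634 / 2.177×10^-8 = 7.081×10^6 Pa.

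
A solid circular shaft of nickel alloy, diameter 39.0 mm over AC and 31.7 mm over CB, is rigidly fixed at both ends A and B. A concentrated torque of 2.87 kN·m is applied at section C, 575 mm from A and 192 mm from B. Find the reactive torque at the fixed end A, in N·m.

1240 N·m

Compatibility: T_A·a/J_AC = T_B·b/J_CB with T_A + T_B = T₀.
J_AC = 2.27×10^-7 m⁴, J_CB = 9.91×10^-8 m⁴, so T_A = T₀·(J_AC/a)/((J_AC/a)+(J_CB/b)) = 1244 N·m, T_B = 1626 N·m.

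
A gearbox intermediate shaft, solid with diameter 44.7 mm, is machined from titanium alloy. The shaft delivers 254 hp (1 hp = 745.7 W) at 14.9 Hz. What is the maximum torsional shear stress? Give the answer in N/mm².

115 N/mm²

ω = 2π·14.9 = 93.62 rad/s, so T = P/ω = 254×745.7 / 93.62 = 2023 N·m.
J = πd⁴/32 = π(0.0447)⁴/32 = 3.919×10^-7 m⁴.
τ_max = T·r/J = 2023 × 0.0224 / 3.919×10^-7 = 1.154×10^8 Pa.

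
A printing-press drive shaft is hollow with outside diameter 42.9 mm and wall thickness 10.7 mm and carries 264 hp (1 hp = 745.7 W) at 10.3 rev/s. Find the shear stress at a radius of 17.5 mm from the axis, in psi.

24800 psi

ω = 2π·10.3 = 64.72 rad/s, so T = P/ω = 264×745.7 / 64.72 = 3042 N·m.
J = π(d_o⁴ − d_i⁴)/32 = π(0.0429⁴ − 0.0215⁴)/32 = 3.116×10^-7 m⁴.
Shear stress varies linearly with radius: τ = T·r/J = 3042 × 0.0175 / 3.116×10^-7 = 1.709×10^8 Pa.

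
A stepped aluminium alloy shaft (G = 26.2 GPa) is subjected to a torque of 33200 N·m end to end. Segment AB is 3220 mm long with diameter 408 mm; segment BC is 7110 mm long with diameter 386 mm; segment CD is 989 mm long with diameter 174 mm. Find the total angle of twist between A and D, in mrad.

J_AB = π(0.408)⁴/32 = 2.72×10^-3 m⁴; J_BC = π(0.386)⁴/32 = 2.18×10^-3 m⁴; J_CD = π(0.174)⁴/32 = 9.00×10^-5 m⁴.
θ = (T/G)·Σ L_i/J_i = (33200/26.2×10⁹)·(3.22/2.72×10^-3 + 7.11/2.18×10^-3 + 0.989/9.00×10^-5) = 0.01956 rad.

19.6 mrad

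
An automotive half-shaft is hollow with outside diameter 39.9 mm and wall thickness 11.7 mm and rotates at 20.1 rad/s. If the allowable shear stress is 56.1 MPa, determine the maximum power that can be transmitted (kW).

13.7 kW

J = π(d_o⁴ − d_i⁴)/32 = π(0.0399⁴ − 0.0165⁴)/32 = 2.415×10^-7 m⁴.
T_max = τ_allow·J/r = 5.61×10^7 × 2.415×10^-7 / 0.0199 = 679.2 N·m.
ω = 20.1 rad/s, so P_max = T_max·ω = 1.365×10^4 W.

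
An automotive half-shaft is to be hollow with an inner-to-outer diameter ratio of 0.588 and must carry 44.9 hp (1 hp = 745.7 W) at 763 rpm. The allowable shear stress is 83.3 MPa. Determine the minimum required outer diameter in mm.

30.8 mm

ω = 2π·763/60 = 79.90 rad/s, so T = P/ω = 44.9×745.7 / 79.90 = 419.0 N·m.
For a hollow shaft with d_i/d_o = 0.588: τ_max = 16T/(π d_o³ (1−k⁴)), so d_o = [16T/(π τ_allow (1−k⁴))]^(1/3) = [16·419.0/(π·8.33×10^7·0.8805)]^(1/3) = 0.03076 m.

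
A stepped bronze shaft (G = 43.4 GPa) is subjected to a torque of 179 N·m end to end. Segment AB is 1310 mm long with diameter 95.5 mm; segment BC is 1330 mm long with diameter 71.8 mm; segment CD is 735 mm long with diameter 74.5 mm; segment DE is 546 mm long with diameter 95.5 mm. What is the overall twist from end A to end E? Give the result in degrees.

0.232°

J_AB = π(0.0955)⁴/32 = 8.17×10^-6 m⁴; J_BC = π(0.0718)⁴/32 = 2.61×10^-6 m⁴; J_CD = π(0.0745)⁴/32 = 3.02×10^-6 m⁴; J_DE = π(0.0955)⁴/32 = 8.17×10^-6 m⁴.
θ = (T/G)·Σ L_i/J_i = (179.0/43.4×10⁹)·(1.31/8.17×10^-6 + 1.33/2.61×10^-6 + 0.735/3.02×10^-6 + 0.546/8.17×10^-6) = 4.042×10^-3 rad.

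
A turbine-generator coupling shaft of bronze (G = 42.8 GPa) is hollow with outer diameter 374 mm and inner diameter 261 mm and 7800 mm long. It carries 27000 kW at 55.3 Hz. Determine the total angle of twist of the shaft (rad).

0.00966 rad

ω = 2π·55.3 = 347.5 rad/s, so T = P/ω = 27000×10³ / 347.5 = 77710 N·m.
J = π(d_o⁴ − d_i⁴)/32 = π(0.374⁴ − 0.261⁴)/32 = 1.465×10^-3 m⁴.
θ = T·L/(G·J) = 77710 × 7.80 / (42.8×10⁹ × 1.465×10^-3) = 9.665×10^-3 rad.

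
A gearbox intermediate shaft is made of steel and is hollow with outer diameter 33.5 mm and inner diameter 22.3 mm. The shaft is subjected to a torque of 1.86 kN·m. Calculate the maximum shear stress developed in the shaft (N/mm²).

314 N/mm²

J = π(d_o⁴ − d_i⁴)/32 = π(0.0335⁴ − 0.0223⁴)/32 = 9.937×10^-8 m⁴.
τ_max = T·r/J = 1860 × 0.0168 / 9.937×10^-8 = 3.135×10^8 Pa.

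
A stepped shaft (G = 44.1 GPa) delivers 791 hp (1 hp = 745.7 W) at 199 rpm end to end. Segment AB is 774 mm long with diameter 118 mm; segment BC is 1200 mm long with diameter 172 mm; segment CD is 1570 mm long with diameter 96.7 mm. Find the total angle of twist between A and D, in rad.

ω = 2π·199/60 = 20.84 rad/s, so T = P/ω = 791×745.7 / 20.84 = 28300 N·m.
J_AB = π(0.118)⁴/32 = 1.90×10^-5 m⁴; J_BC = π(0.172)⁴/32 = 8.59×10^-5 m⁴; J_CD = π(0.0967)⁴/32 = 8.58×10^-6 m⁴.
θ = (T/G)·Σ L_i/J_i = (28300/44.1×10⁹)·(0.774/1.90×10^-5 + 1.20/8.59×10^-5 + 1.57/8.58×10^-6) = 0.1524 rad.

0.152 rad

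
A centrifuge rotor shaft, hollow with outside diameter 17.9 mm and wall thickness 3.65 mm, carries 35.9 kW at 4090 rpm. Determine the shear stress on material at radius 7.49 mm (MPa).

71.0 MPa

ω = 2π·4090/60 = 428.3 rad/s, so T = P/ω = 35.9×10³ / 428.3 = 83.82 N·m.
J = π(d_o⁴ − d_i⁴)/32 = π(0.0179⁴ − 0.0106⁴)/32 = 8.839×10^-9 m⁴.
Shear stress varies linearly with radius: τ = T·r/J = 83.82 × 0.00749 / 8.839×10^-9 = 7.102×10^7 Pa.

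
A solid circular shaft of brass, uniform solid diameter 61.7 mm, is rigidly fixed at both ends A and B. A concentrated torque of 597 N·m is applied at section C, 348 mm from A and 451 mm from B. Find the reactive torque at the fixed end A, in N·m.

337 N·m

With uniform GJ and both ends fixed, compatibility θ_AC = θ_CB gives T_A·a = T_B·b, together with T_A + T_B = T₀.
T_A = T₀·b/(a+b) = 597.0·451/799.0 = 337.0 N·m; T_B = 260.0 N·m.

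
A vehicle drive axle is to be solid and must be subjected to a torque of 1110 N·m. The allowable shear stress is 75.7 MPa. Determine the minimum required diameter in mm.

42.1 mm

For a solid shaft τ_max = 16T/(πd³), so d = (16T/(π τ_allow))^(1/3) = (16·1110/(π·7.57×10^7))^(1/3) = 0.04211 m.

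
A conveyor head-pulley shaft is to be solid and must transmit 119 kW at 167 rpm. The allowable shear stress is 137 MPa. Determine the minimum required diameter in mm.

63.2 mm

ω = 2π·167/60 = 17.49 rad/s, so T = P/ω = 119×10³ / 17.49 = 6805 N·m.
For a solid shaft τ_max = 16T/(πd³), so d = (16T/(π τ_allow))^(1/3) = (16·6805/(π·1.37×10^8))^(1/3) = 0.06324 m.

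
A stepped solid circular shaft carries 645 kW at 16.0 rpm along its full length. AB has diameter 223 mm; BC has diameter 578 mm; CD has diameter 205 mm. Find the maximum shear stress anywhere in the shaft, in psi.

ω = 2π·16.0/60 = 1.676 rad/s, so T = P/ω = 645×10³ / 1.676 = 385000 N·m.
Under the same torque, τ_max = 16T/(πd³) is largest where d is smallest — segment CD (d = 205 mm).
τ_max = 16·385000/(π·(0.205)³) = 2.276×10^8 Pa.

33000 psi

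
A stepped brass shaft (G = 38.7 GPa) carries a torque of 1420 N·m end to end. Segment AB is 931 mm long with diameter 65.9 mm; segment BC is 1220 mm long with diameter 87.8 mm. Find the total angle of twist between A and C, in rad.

0.0261 rad

J_AB = π(0.0659)⁴/32 = 1.85×10^-6 m⁴; J_BC = π(0.0878)⁴/32 = 5.83×10^-6 m⁴.
θ = (T/G)·Σ L_i/J_i = (1420/38.7×10⁹)·(0.931/1.85×10^-6 + 1.22/5.83×10^-6) = 0.02612 rad.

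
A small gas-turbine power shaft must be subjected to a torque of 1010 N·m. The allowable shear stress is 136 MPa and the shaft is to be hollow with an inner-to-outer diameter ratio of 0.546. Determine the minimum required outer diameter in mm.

34.6 mm

For a hollow shaft with d_i/d_o = 0.546: τ_max = 16T/(π d_o³ (1−k⁴)), so d_o = [16T/(π τ_allow (1−k⁴))]^(1/3) = [16·1010/(π·1.36×10^8·0.9111)]^(1/3) = 0.03463 m.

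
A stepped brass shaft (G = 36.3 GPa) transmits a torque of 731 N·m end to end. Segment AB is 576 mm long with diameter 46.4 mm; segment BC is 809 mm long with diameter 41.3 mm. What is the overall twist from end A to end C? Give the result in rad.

J_AB = π(0.0464)⁴/32 = 4.55×10^-7 m⁴; J_BC = π(0.0413)⁴/32 = 2.86×10^-7 m⁴.
θ = (T/G)·Σ L_i/J_i = (731.0/36.3×10⁹)·(0.576/4.55×10^-7 + 0.809/2.86×10^-7) = 0.08253 rad.

0.0825 rad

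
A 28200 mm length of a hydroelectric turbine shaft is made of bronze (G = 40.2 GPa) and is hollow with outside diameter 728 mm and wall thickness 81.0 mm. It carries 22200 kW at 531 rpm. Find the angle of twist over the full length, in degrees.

ω = 2π·531/60 = 55.61 rad/s, so T = P/ω = 22200×10³ / 55.61 = 399200 N·m.
J = π(d_o⁴ − d_i⁴)/32 = π(0.728⁴ − 0.566⁴)/32 = 0.01750 m⁴.
θ = T·L/(G·J) = 399200 × 28.2 / (40.2×10⁹ × 0.01750) = 0.01600 rad.

0.917°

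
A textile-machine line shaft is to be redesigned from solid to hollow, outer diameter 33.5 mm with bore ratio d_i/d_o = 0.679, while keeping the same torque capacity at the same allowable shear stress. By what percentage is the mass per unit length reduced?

Equal τ_max and T ⇒ the solid shaft needs d_s³ = d_o³(1−k⁴), so d_s = 33.5·(1−0.679⁴)^(1/3) = 30.94 mm.
Area ratio A_h/A_s = d_o²(1−k²)/d_s² = (1−k²)/(1−k⁴)^(2/3) = 0.6320.
Mass saving = 1 − 0.6320 = 36.8 %.

36.8 %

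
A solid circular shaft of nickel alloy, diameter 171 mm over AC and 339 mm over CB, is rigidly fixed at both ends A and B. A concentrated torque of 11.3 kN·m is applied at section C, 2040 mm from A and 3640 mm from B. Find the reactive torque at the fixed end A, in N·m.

1170 N·m

Compatibility: T_A·a/J_AC = T_B·b/J_CB with T_A + T_B = T₀.
J_AC = 8.39×10^-5 m⁴, J_CB = 1.30×10^-3 m⁴, so T_A = T₀·(J_AC/a)/((J_AC/a)+(J_CB/b)) = 1170 N·m, T_B = 10130 N·m.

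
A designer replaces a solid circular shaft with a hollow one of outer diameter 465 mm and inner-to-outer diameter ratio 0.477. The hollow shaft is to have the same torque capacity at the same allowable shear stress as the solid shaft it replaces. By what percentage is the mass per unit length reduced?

20.0 %

Equal τ_max and T ⇒ the solid shaft needs d_s³ = d_o³(1−k⁴), so d_s = 465·(1−0.477⁴)^(1/3) = 456.8 mm.
Area ratio A_h/A_s = d_o²(1−k²)/d_s² = (1−k²)/(1−k⁴)^(2/3) = 0.8003.
Mass saving = 1 − 0.8003 = 20.0 %.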